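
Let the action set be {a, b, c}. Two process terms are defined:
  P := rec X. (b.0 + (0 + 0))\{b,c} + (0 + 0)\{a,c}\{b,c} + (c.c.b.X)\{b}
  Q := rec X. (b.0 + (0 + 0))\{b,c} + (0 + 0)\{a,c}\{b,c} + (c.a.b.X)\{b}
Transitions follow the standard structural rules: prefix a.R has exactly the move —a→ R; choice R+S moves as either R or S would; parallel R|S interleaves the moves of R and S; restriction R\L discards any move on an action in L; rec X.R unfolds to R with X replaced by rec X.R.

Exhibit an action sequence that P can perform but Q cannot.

LTS(P): 3 reachable states
  p0 = rec X. (b.0 + (0 + 0))\{b,c} + (0 + 0)\{a,c}\{b,c} + (c.c.b.X)\{b} | ··c··> p1
  p1 = (c.b.(rec X. (b.0 + (0 + 0))\{b,c} + (0 + 0)\{a,c}\{b,c} + (c.c.b.X)\{b}))\{b} | ··c··> p2
  p2 = (b.(rec X. (b.0 + (0 + 0))\{b,c} + (0 + 0)\{a,c}\{b,c} + (c.c.b.X)\{b}))\{b} | (no moves)
LTS(Q): 3 reachable states
  q0 = rec X. (b.0 + (0 + 0))\{b,c} + (0 + 0)\{a,c}\{b,c} + (c.a.b.X)\{b} | ··c··> q1
  q1 = (a.b.(rec X. (b.0 + (0 + 0))\{b,c} + (0 + 0)\{a,c}\{b,c} + (c.a.b.X)\{b}))\{b} | ··a··> q2
  q2 = (b.(rec X. (b.0 + (0 + 0))\{b,c} + (0 + 0)\{a,c}\{b,c} + (c.a.b.X)\{b}))\{b} | (no moves)
Trace ⟨cc⟩ through P, begin at {p0}:
  step 1 (c): {p1}
  step 2 (c): {p2}
  P completes σ.
Trace ⟨cc⟩ through Q, begin at {q0}:
  step 1 (c): {q1}
  step 2 (c): ∅ (Q stuck)

cc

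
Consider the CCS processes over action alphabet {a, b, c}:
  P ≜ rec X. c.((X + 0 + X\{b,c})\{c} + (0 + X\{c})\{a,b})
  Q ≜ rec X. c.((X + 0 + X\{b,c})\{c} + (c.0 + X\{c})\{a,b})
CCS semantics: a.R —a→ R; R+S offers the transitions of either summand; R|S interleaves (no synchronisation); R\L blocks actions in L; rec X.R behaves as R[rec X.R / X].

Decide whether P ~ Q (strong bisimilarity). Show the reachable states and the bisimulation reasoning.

LTS(P): 2 reachable states
  p0 = rec X. c.((X + 0 + X\{b,c})\{c} + (0 + X\{c})\{a,b}) | --c--▸ p1
  p1 = ((rec X. c.((X + 0 + X\{b,c})\{c} + (0 + X\{c})\{a,b})) + 0 + (rec X. c.((X + 0 + X\{b,c})\{c} + (0 + X\{c})\{a,b}))\{b,c})\{c} + (0 + (rec X. c.((X + 0 + X\{b,c})\{c} + (0 + X\{c})\{a,b}))\{c})\{a,b} | ∅
LTS(Q): 3 reachable states
  q0 = rec X. c.((X + 0 + X\{b,c})\{c} + (c.0 + X\{c})\{a,b}) | --c--▸ q1
  q1 = ((rec X. c.((X + 0 + X\{b,c})\{c} + (c.0 + X\{c})\{a,b})) + 0 + (rec X. c.((X + 0 + X\{b,c})\{c} + (c.0 + X\{c})\{a,b}))\{b,c})\{c} + (c.0 + (rec X. c.((X + 0 + X\{b,c})\{c} + (c.0 + X\{c})\{a,b}))\{c})\{a,b} | --c--▸ q2
  q2 = 0\{a,b} | ∅
Partition-refinement fixed point:
  B0 = {p0, q1}
  B1 = {p1, q2}
  B2 = {q0}
p0 ∈ B0, q0 ∈ B2 → different blocks

P ≁ Q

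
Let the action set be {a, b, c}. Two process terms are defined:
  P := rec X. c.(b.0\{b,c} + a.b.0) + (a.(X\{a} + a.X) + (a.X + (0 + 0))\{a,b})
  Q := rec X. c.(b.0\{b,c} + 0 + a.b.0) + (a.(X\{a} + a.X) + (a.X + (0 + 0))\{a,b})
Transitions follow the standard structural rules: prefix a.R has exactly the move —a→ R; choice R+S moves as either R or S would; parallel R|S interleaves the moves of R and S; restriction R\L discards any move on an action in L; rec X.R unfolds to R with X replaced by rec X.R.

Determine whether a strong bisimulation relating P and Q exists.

P's transition system — 8 states:
  p0 = rec X. c.(b.0\{b,c} + a.b.0) + (a.(X\{a} + a.X) + (a.X + (0 + 0))\{a,b}) → --a--▸ p1, --c--▸ p2
  p1 = (rec X. c.(b.0\{b,c} + a.b.0) + (a.(X\{a} + a.X) + (a.X + (0 + 0))\{a,b}))\{a} + a.(rec X. c.(b.0\{b,c} + a.b.0) + (a.(X\{a} + a.X) + (a.X + (0 + 0))\{a,b})) → --a--▸ p0, --c--▸ p3
  p2 = b.0\{b,c} + a.b.0 → --a--▸ p4, --b--▸ p5
  p3 = (b.0\{b,c} + a.b.0)\{a} → --b--▸ p6
  p4 = b.0 → --b--▸ p7
  p5 = 0\{b,c} → ∅
  p6 = 0\{b,c}\{a} → ∅
  p7 = 0 → ∅
Q's transition system — 8 states:
  q0 = rec X. c.(b.0\{b,c} + 0 + a.b.0) + (a.(X\{a} + a.X) + (a.X + (0 + 0))\{a,b}) → --a--▸ q1, --c--▸ q2
  q1 = (rec X. c.(b.0\{b,c} + 0 + a.b.0) + (a.(X\{a} + a.X) + (a.X + (0 + 0))\{a,b}))\{a} + a.(rec X. c.(b.0\{b,c} + 0 + a.b.0) + (a.(X\{a} + a.X) + (a.X + (0 + 0))\{a,b})) → --a--▸ q0, --c--▸ q3
  q2 = b.0\{b,c} + 0 + a.b.0 → --a--▸ q4, --b--▸ q5
  q3 = (b.0\{b,c} + 0 + a.b.0)\{a} → --b--▸ q6
  q4 = b.0 → --b--▸ q7
  q5 = 0\{b,c} → ∅
  q6 = 0\{b,c}\{a} → ∅
  q7 = 0 → ∅
Coarsest stable partition (strong bisimilarity classes):
  B0 = {p0, q0}
  B1 = {p2, q2}
  B2 = {p5, p6, p7, q5, q6, q7}
  B3 = {p3, p4, q3, q4}
  B4 = {p1, q1}
p0 ∈ B0, q0 ∈ B0 → same block

P ~ Q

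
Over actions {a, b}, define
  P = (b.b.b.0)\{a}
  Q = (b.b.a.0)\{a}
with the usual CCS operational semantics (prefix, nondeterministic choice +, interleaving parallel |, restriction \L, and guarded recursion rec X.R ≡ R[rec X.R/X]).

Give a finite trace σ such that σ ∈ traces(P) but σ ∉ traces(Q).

LTS(P): 4 reachable states
  u0 = (b.b.b.0)\{a} → --b--▸ u1
  u1 = (b.b.0)\{a} → --b--▸ u2
  u2 = (b.0)\{a} → --b--▸ u3
  u3 = 0\{a} → stopped
LTS(Q): 3 reachable states
  v0 = (b.b.a.0)\{a} → --b--▸ v1
  v1 = (b.a.0)\{a} → --b--▸ v2
  v2 = (a.0)\{a} → stopped
Executing bbb from P (initial set {u0}):
  after b @ step 1: {u1}
  after b @ step 2: {u2}
  after b @ step 3: {u3}
  — P admits the full trace.
Executing bbb from Q (initial set {v0}):
  after b @ step 1: {v1}
  after b @ step 2: {v2}
  after b @ step 3: ∅ (Q stuck)

bbb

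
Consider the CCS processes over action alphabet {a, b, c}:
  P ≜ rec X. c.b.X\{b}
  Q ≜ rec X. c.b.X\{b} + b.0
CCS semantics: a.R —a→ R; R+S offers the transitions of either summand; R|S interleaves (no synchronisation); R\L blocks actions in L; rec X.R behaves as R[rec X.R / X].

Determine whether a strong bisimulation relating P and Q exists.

Reachable graph of P (4 states):
  s0 = rec X. c.b.X\{b} :: —c→ s1
  s1 = b.(rec X. c.b.X\{b})\{b} :: —b→ s2
  s2 = (rec X. c.b.X\{b})\{b} :: —c→ s3
  s3 = (b.(rec X. c.b.X\{b})\{b})\{b} :: (no moves)
Reachable graph of Q (5 states):
  t0 = rec X. c.b.X\{b} + b.0 :: —b→ t1, —c→ t2
  t1 = 0 :: (no moves)
  t2 = b.(rec X. c.b.X\{b} + b.0)\{b} :: —b→ t3
  t3 = (rec X. c.b.X\{b} + b.0)\{b} :: —c→ t4
  t4 = (b.(rec X. c.b.X\{b} + b.0)\{b})\{b} :: (no moves)
Coarsest stable partition (strong bisimilarity classes):
  B0 = {s0}
  B1 = {s1, t2}
  B2 = {s2, t3}
  B3 = {s3, t1, t4}
  B4 = {t0}
s0 ∈ B0, t0 ∈ B4 → different blocks

not bisimilar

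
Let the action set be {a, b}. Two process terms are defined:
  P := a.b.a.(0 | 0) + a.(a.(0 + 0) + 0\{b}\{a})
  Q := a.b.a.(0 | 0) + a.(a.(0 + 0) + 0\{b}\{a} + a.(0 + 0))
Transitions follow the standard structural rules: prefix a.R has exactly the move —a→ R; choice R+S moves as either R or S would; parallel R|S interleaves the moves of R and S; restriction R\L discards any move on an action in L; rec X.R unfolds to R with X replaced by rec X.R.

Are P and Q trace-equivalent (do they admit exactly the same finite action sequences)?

Reachable graph of P (6 states):
  m0 = a.b.a.(0 | 0) + a.(a.(0 + 0) + 0\{b}\{a}) has moves ··a··> m1, ··a··> m2
  m1 = a.(0 + 0) + 0\{b}\{a} has moves ··a··> m3
  m2 = b.a.(0 | 0) has moves ··b··> m4
  m3 = 0 + 0 has moves (no moves)
  m4 = a.(0 | 0) has moves ··a··> m5
  m5 = 0 | 0 has moves (no moves)
Reachable graph of Q (6 states):
  n0 = a.b.a.(0 | 0) + a.(a.(0 + 0) + 0\{b}\{a} + a.(0 + 0)) has moves ··a··> n1, ··a··> n2
  n1 = a.(0 + 0) + 0\{b}\{a} + a.(0 + 0) has moves ··a··> n3
  n2 = b.a.(0 | 0) has moves ··b··> n4
  n3 = 0 + 0 has moves (no moves)
  n4 = a.(0 | 0) has moves ··a··> n5
  n5 = 0 | 0 has moves (no moves)
Bisimilarity quotient blocks:
  B0 = {m0, n0}
  B1 = {m2, n2}
  B2 = {m1, m4, n1, n4}
  B3 = {m3, m5, n3, n5}
m0 ∈ B0, n0 ∈ B0 → same block
Bisimilar ⇒ trace-equivalent.

YES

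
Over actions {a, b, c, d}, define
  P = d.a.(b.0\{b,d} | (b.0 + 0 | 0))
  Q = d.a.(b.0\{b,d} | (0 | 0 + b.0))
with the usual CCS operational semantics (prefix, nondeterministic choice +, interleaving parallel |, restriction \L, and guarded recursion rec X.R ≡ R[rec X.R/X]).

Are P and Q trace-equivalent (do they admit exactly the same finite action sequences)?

trace-equivalent

LTS(P): 6 reachable states
  s0 = d.a.(b.0\{b,d} | (b.0 + 0 | 0)) :: --d--▸ s1
  s1 = a.(b.0\{b,d} | (b.0 + 0 | 0)) :: --a--▸ s2
  s2 = b.0\{b,d} | (b.0 + 0 | 0) :: --b--▸ s3, --b--▸ s4
  s3 = 0\{b,d} | (b.0 + 0 | 0) :: --b--▸ s5
  s4 = b.0\{b,d} | 0 :: --b--▸ s5
  s5 = 0\{b,d} | 0 :: deadlocked
LTS(Q): 6 reachable states
  t0 = d.a.(b.0\{b,d} | (0 | 0 + b.0)) :: --d--▸ t1
  t1 = a.(b.0\{b,d} | (0 | 0 + b.0)) :: --a--▸ t2
  t2 = b.0\{b,d} | (0 | 0 + b.0) :: --b--▸ t3, --b--▸ t4
  t3 = 0\{b,d} | (0 | 0 + b.0) :: --b--▸ t5
  t4 = b.0\{b,d} | 0 :: --b--▸ t5
  t5 = 0\{b,d} | 0 :: deadlocked
Coarsest stable partition (strong bisimilarity classes):
  B0 = {s0, t0}
  B1 = {s1, t1}
  B2 = {s2, t2}
  B3 = {s3, s4, t3, t4}
  B4 = {s5, t5}
s0 ∈ B0, t0 ∈ B0 → same block
Bisimilar ⇒ trace-equivalent.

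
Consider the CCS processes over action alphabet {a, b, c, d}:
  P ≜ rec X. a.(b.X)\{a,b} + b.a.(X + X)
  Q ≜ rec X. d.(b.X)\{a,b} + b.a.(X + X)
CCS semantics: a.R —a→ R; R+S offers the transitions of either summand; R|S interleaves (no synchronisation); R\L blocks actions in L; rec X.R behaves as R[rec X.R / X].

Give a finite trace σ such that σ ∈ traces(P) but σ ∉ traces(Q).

P's transition system — 4 states:
  m0 = rec X. a.(b.X)\{a,b} + b.a.(X + X) | ··a··> m1, ··b··> m2
  m1 = (b.(rec X. a.(b.X)\{a,b} + b.a.(X + X)))\{a,b} | deadlocked
  m2 = a.((rec X. a.(b.X)\{a,b} + b.a.(X + X)) + (rec X. a.(b.X)\{a,b} + b.a.(X + X))) | ··a··> m3
  m3 = (rec X. a.(b.X)\{a,b} + b.a.(X + X)) + (rec X. a.(b.X)\{a,b} + b.a.(X + X)) | ··a··> m1, ··b··> m2
Q's transition system — 4 states:
  n0 = rec X. d.(b.X)\{a,b} + b.a.(X + X) | ··b··> n1, ··d··> n2
  n1 = a.((rec X. d.(b.X)\{a,b} + b.a.(X + X)) + (rec X. d.(b.X)\{a,b} + b.a.(X + X))) | ··a··> n3
  n2 = (b.(rec X. d.(b.X)\{a,b} + b.a.(X + X)))\{a,b} | deadlocked
  n3 = (rec X. d.(b.X)\{a,b} + b.a.(X + X)) + (rec X. d.(b.X)\{a,b} + b.a.(X + X)) | ··b··> n1, ··d··> n2
Trace ⟨a⟩ through P, begin at {m0}:
  after a @ step 1: {m1}
  ✓ P
Trace ⟨a⟩ through Q, begin at {n0}:
  after a @ step 1: no successor for Q

a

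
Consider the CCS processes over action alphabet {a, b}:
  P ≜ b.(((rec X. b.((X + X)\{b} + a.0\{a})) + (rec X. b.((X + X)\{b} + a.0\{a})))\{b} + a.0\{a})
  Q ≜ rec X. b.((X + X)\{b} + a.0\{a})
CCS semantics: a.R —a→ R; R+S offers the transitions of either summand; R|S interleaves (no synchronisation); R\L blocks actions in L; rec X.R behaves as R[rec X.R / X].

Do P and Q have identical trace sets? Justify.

trace-equivalent

P's transition system — 3 states:
  p0 = b.(((rec X. b.((X + X)\{b} + a.0\{a})) + (rec X. b.((X + X)\{b} + a.0\{a})))\{b} + a.0\{a}) | --b--▸ p1
  p1 = ((rec X. b.((X + X)\{b} + a.0\{a})) + (rec X. b.((X + X)\{b} + a.0\{a})))\{b} + a.0\{a} | --a--▸ p2
  p2 = 0\{a} | stopped
Q's transition system — 3 states:
  q0 = rec X. b.((X + X)\{b} + a.0\{a}) | --b--▸ q1
  q1 = ((rec X. b.((X + X)\{b} + a.0\{a})) + (rec X. b.((X + X)\{b} + a.0\{a})))\{b} + a.0\{a} | --a--▸ q2
  q2 = 0\{a} | stopped
Partition-refinement fixed point:
  B0 = {p0, q0}
  B1 = {p1, q1}
  B2 = {p2, q2}
p0 ∈ B0, q0 ∈ B0 → same block
Bisimilar ⇒ trace-equivalent.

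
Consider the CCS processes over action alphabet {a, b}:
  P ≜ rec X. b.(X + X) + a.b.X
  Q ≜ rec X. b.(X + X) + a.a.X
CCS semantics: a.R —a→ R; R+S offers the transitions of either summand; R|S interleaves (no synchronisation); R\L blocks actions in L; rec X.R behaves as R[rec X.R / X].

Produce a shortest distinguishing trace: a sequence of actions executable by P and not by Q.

Reachable graph of P (3 states):
  s0 = rec X. b.(X + X) + a.b.X ⊢ =a=> s1, =b=> s2
  s1 = b.(rec X. b.(X + X) + a.b.X) ⊢ =b=> s0
  s2 = (rec X. b.(X + X) + a.b.X) + (rec X. b.(X + X) + a.b.X) ⊢ =a=> s1, =b=> s2
Reachable graph of Q (3 states):
  t0 = rec X. b.(X + X) + a.a.X ⊢ =a=> t1, =b=> t2
  t1 = a.(rec X. b.(X + X) + a.a.X) ⊢ =a=> t0
  t2 = (rec X. b.(X + X) + a.a.X) + (rec X. b.(X + X) + a.a.X) ⊢ =a=> t1, =b=> t2
Executing ab from P (initial set {s0}):
  [1] a ⇒ {s1}
  [2] b ⇒ {s0}
  P completes σ.
Executing ab from Q (initial set {t0}):
  [1] a ⇒ {t1}
  [2] b ⇒ ∅  — Q cannot continue

ab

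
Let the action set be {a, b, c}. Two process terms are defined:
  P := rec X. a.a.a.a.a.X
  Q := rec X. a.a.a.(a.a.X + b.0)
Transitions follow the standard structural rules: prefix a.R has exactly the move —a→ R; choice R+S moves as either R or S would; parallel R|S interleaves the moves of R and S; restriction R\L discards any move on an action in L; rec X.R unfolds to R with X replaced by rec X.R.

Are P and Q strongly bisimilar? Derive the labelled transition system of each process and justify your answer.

not bisimilar

Reachable graph of P (5 states):
  u0 = rec X. a.a.a.a.a.X :: —a→ u1
  u1 = a.a.a.a.(rec X. a.a.a.a.a.X) :: —a→ u2
  u2 = a.a.a.(rec X. a.a.a.a.a.X) :: —a→ u3
  u3 = a.a.(rec X. a.a.a.a.a.X) :: —a→ u4
  u4 = a.(rec X. a.a.a.a.a.X) :: —a→ u0
Reachable graph of Q (6 states):
  v0 = rec X. a.a.a.(a.a.X + b.0) :: —a→ v1
  v1 = a.a.(a.a.(rec X. a.a.a.(a.a.X + b.0)) + b.0) :: —a→ v2
  v2 = a.(a.a.(rec X. a.a.a.(a.a.X + b.0)) + b.0) :: —a→ v3
  v3 = a.a.(rec X. a.a.a.(a.a.X + b.0)) + b.0 :: —a→ v4, —b→ v5
  v4 = a.(rec X. a.a.a.(a.a.X + b.0)) :: —a→ v0
  v5 = 0 :: (no moves)
Partition-refinement fixed point:
  B0 = {u0, u1, u2, u3, u4}
  B1 = {v0}
  B2 = {v1}
  B3 = {v2}
  B4 = {v3}
  B5 = {v4}
  B6 = {v5}
u0 ∈ B0, v0 ∈ B1 → different blocks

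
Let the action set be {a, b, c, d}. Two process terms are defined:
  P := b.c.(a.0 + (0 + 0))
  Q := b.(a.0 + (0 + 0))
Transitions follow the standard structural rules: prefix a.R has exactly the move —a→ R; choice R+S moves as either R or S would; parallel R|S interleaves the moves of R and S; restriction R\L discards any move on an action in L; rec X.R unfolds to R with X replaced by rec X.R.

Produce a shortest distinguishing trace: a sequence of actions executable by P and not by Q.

Reachable graph of P (4 states):
  p0 = b.c.(a.0 + (0 + 0)) :: —b→ p1
  p1 = c.(a.0 + (0 + 0)) :: —c→ p2
  p2 = a.0 + (0 + 0) :: —a→ p3
  p3 = 0 :: deadlocked
Reachable graph of Q (3 states):
  q0 = b.(a.0 + (0 + 0)) :: —b→ q1
  q1 = a.0 + (0 + 0) :: —a→ q2
  q2 = 0 :: deadlocked
Trace ⟨bc⟩ through P, begin at {p0}:
  after b @ step 1: {p1}
  after c @ step 2: {p2}
  ✓ P
Trace ⟨bc⟩ through Q, begin at {q0}:
  after b @ step 1: {q1}
  after c @ step 2: no successor for Q

bc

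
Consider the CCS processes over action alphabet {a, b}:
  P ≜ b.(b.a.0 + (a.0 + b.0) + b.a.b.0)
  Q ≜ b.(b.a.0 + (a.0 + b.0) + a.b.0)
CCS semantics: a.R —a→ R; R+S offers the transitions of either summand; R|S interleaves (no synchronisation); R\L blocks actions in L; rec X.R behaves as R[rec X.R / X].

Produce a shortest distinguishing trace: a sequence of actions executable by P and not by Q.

P's transition system — 6 states:
  p0 = b.(b.a.0 + (a.0 + b.0) + b.a.b.0) ⊢ --b--▸ p1
  p1 = b.a.0 + (a.0 + b.0) + b.a.b.0 ⊢ --a--▸ p2, --b--▸ p2, --b--▸ p3, --b--▸ p4
  p2 = 0 ⊢ ∅
  p3 = a.0 ⊢ --a--▸ p2
  p4 = a.b.0 ⊢ --a--▸ p5
  p5 = b.0 ⊢ --b--▸ p2
Q's transition system — 5 states:
  q0 = b.(b.a.0 + (a.0 + b.0) + a.b.0) ⊢ --b--▸ q1
  q1 = b.a.0 + (a.0 + b.0) + a.b.0 ⊢ --a--▸ q2, --a--▸ q3, --b--▸ q2, --b--▸ q4
  q2 = 0 ⊢ ∅
  q3 = b.0 ⊢ --b--▸ q2
  q4 = a.0 ⊢ --a--▸ q2
Trace ⟨bbab⟩ through P, begin at {p0}:
  after b @ step 1: {p1}
  after b @ step 2: {p2, p3, p4}
  after a @ step 3: {p2, p5}
  after b @ step 4: {p2}
  — P admits the full trace.
Trace ⟨bbab⟩ through Q, begin at {q0}:
  after b @ step 1: {q1}
  after b @ step 2: {q2, q4}
  after a @ step 3: {q2}
  after b @ step 4: ∅  — Q cannot continue

bbab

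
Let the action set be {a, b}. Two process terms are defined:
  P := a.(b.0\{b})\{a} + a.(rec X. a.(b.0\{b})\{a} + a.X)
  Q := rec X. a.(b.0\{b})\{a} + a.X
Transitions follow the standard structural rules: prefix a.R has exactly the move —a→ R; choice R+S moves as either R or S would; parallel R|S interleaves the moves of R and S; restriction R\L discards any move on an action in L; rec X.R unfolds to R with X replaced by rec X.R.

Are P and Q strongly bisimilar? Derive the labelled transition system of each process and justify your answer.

YES

P's transition system — 4 states:
  u0 = a.(b.0\{b})\{a} + a.(rec X. a.(b.0\{b})\{a} + a.X) → --a--▸ u1, --a--▸ u2
  u1 = (b.0\{b})\{a} → --b--▸ u3
  u2 = rec X. a.(b.0\{b})\{a} + a.X → --a--▸ u1, --a--▸ u2
  u3 = 0\{b}\{a} → (no moves)
Q's transition system — 3 states:
  v0 = rec X. a.(b.0\{b})\{a} + a.X → --a--▸ v0, --a--▸ v1
  v1 = (b.0\{b})\{a} → --b--▸ v2
  v2 = 0\{b}\{a} → (no moves)
Bisimilarity quotient blocks:
  B0 = {u0, u2, v0}
  B1 = {u1, v1}
  B2 = {u3, v2}
u0 ∈ B0, v0 ∈ B0 → same block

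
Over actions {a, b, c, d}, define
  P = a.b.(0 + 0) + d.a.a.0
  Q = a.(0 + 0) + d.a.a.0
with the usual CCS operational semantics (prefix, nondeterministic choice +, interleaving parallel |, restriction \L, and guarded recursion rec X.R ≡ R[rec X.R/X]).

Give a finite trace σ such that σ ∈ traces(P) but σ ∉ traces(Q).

P's transition system — 6 states:
  s0 = a.b.(0 + 0) + d.a.a.0 has moves —a→ s1, —d→ s2
  s1 = b.(0 + 0) has moves —b→ s3
  s2 = a.a.0 has moves —a→ s4
  s3 = 0 + 0 has moves deadlocked
  s4 = a.0 has moves —a→ s5
  s5 = 0 has moves deadlocked
Q's transition system — 5 states:
  t0 = a.(0 + 0) + d.a.a.0 has moves —a→ t1, —d→ t2
  t1 = 0 + 0 has moves deadlocked
  t2 = a.a.0 has moves —a→ t3
  t3 = a.0 has moves —a→ t4
  t4 = 0 has moves deadlocked
Trace ⟨ab⟩ through P, begin at {s0}:
  step 1 (a): {s1}
  step 2 (b): {s3}
  — P admits the full trace.
Trace ⟨ab⟩ through Q, begin at {t0}:
  step 1 (a): {t1}
  step 2 (b): no successor for Q

ab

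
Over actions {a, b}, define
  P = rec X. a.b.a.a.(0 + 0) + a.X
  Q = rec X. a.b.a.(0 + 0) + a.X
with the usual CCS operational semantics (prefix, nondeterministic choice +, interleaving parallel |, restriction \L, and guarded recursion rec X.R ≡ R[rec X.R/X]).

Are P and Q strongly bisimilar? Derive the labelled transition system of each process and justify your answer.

LTS(P): 5 reachable states
  u0 = rec X. a.b.a.a.(0 + 0) + a.X ⊢ =a=> u0, =a=> u1
  u1 = b.a.a.(0 + 0) ⊢ =b=> u2
  u2 = a.a.(0 + 0) ⊢ =a=> u3
  u3 = a.(0 + 0) ⊢ =a=> u4
  u4 = 0 + 0 ⊢ deadlocked
LTS(Q): 4 reachable states
  v0 = rec X. a.b.a.(0 + 0) + a.X ⊢ =a=> v0, =a=> v1
  v1 = b.a.(0 + 0) ⊢ =b=> v2
  v2 = a.(0 + 0) ⊢ =a=> v3
  v3 = 0 + 0 ⊢ deadlocked
Partition-refinement fixed point:
  B0 = {u0}
  B1 = {u1}
  B2 = {u2}
  B3 = {u3, v2}
  B4 = {u4, v3}
  B5 = {v0}
  B6 = {v1}
u0 ∈ B0, v0 ∈ B5 → different blocks

NO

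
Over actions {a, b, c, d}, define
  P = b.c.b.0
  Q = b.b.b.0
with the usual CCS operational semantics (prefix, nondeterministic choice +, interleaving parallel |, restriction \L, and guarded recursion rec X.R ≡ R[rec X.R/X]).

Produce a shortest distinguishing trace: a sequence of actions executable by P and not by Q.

LTS(P): 4 reachable states
  s0 = b.c.b.0 has moves =b=> s1
  s1 = c.b.0 has moves =c=> s2
  s2 = b.0 has moves =b=> s3
  s3 = 0 has moves ∅
LTS(Q): 4 reachable states
  t0 = b.b.b.0 has moves =b=> t1
  t1 = b.b.0 has moves =b=> t2
  t2 = b.0 has moves =b=> t3
  t3 = 0 has moves ∅
Executing bc from P (initial set {s0}):
  after b @ step 1: {s1}
  after c @ step 2: {s2}
  — P admits the full trace.
Executing bc from Q (initial set {t0}):
  after b @ step 1: {t1}
  after c @ step 2: ∅  — Q cannot continue

bc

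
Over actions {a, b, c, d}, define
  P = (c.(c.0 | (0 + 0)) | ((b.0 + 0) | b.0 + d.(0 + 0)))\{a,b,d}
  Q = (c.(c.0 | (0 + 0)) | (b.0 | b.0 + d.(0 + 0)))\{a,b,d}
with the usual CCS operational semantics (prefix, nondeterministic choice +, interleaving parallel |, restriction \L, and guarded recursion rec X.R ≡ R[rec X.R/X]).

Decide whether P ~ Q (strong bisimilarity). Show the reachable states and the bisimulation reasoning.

bisimilar

Reachable graph of P (3 states):
  m0 = (c.(c.0 | (0 + 0)) | ((b.0 + 0) | b.0 + d.(0 + 0)))\{a,b,d} has moves =c=> m1
  m1 = (c.0 | (0 + 0) | ((b.0 + 0) | b.0 + d.(0 + 0)))\{a,b,d} has moves =c=> m2
  m2 = (0 | (0 + 0) | ((b.0 + 0) | b.0 + d.(0 + 0)))\{a,b,d} has moves (no moves)
Reachable graph of Q (3 states):
  n0 = (c.(c.0 | (0 + 0)) | (b.0 | b.0 + d.(0 + 0)))\{a,b,d} has moves =c=> n1
  n1 = (c.0 | (0 + 0) | (b.0 | b.0 + d.(0 + 0)))\{a,b,d} has moves =c=> n2
  n2 = (0 | (0 + 0) | (b.0 | b.0 + d.(0 + 0)))\{a,b,d} has moves (no moves)
Partition-refinement fixed point:
  B0 = {m0, n0}
  B1 = {m1, n1}
  B2 = {m2, n2}
m0 ∈ B0, n0 ∈ B0 → same block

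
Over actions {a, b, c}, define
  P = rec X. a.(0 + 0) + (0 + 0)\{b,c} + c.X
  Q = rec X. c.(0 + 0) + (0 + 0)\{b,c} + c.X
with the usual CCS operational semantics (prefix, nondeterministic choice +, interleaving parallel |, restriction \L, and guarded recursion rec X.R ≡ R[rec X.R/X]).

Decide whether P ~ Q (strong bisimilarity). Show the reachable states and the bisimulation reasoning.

LTS(P): 2 reachable states
  m0 = rec X. a.(0 + 0) + (0 + 0)\{b,c} + c.X has moves ··a··> m1, ··c··> m0
  m1 = 0 + 0 has moves (no moves)
LTS(Q): 2 reachable states
  n0 = rec X. c.(0 + 0) + (0 + 0)\{b,c} + c.X has moves ··c··> n0, ··c··> n1
  n1 = 0 + 0 has moves (no moves)
Bisimilarity quotient blocks:
  B0 = {m0}
  B1 = {m1, n1}
  B2 = {n0}
m0 ∈ B0, n0 ∈ B2 → different blocks

P ≁ Q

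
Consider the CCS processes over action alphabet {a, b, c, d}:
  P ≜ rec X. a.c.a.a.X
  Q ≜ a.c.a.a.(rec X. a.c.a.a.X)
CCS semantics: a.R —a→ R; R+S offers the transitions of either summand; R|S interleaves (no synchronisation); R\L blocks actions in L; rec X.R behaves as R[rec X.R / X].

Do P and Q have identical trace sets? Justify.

YES

Reachable graph of P (4 states):
  p0 = rec X. a.c.a.a.X → ··a··> p1
  p1 = c.a.a.(rec X. a.c.a.a.X) → ··c··> p2
  p2 = a.a.(rec X. a.c.a.a.X) → ··a··> p3
  p3 = a.(rec X. a.c.a.a.X) → ··a··> p0
Reachable graph of Q (5 states):
  q0 = a.c.a.a.(rec X. a.c.a.a.X) → ··a··> q1
  q1 = c.a.a.(rec X. a.c.a.a.X) → ··c··> q2
  q2 = a.a.(rec X. a.c.a.a.X) → ··a··> q3
  q3 = a.(rec X. a.c.a.a.X) → ··a··> q4
  q4 = rec X. a.c.a.a.X → ··a··> q1
Partition-refinement fixed point:
  B0 = {p0, q0, q4}
  B1 = {p1, q1}
  B2 = {p2, q2}
  B3 = {p3, q3}
p0 ∈ B0, q0 ∈ B0 → same block
Bisimilar ⇒ trace-equivalent.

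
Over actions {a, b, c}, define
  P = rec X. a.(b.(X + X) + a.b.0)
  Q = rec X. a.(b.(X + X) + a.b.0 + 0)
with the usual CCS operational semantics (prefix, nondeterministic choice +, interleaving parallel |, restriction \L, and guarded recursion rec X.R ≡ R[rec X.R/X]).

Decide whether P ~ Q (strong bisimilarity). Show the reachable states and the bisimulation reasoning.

P's transition system — 5 states:
  s0 = rec X. a.(b.(X + X) + a.b.0) | ··a··> s1
  s1 = b.((rec X. a.(b.(X + X) + a.b.0)) + (rec X. a.(b.(X + X) + a.b.0))) + a.b.0 | ··a··> s2, ··b··> s3
  s2 = b.0 | ··b··> s4
  s3 = (rec X. a.(b.(X + X) + a.b.0)) + (rec X. a.(b.(X + X) + a.b.0)) | ··a··> s1
  s4 = 0 | (no moves)
Q's transition system — 5 states:
  t0 = rec X. a.(b.(X + X) + a.b.0 + 0) | ··a··> t1
  t1 = b.((rec X. a.(b.(X + X) + a.b.0 + 0)) + (rec X. a.(b.(X + X) + a.b.0 + 0))) + a.b.0 + 0 | ··a··> t2, ··b··> t3
  t2 = b.0 | ··b··> t4
  t3 = (rec X. a.(b.(X + X) + a.b.0 + 0)) + (rec X. a.(b.(X + X) + a.b.0 + 0)) | ··a··> t1
  t4 = 0 | (no moves)
Bisimilarity quotient blocks:
  B0 = {s0, s3, t0, t3}
  B1 = {s1, t1}
  B2 = {s2, t2}
  B3 = {s4, t4}
s0 ∈ B0, t0 ∈ B0 → same block

bisimilar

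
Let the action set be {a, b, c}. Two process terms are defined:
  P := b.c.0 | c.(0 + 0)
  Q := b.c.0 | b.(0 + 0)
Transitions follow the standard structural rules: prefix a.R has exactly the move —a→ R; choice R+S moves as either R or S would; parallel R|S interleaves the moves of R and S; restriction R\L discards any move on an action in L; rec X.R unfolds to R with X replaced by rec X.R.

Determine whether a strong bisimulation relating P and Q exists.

P's transition system — 6 states:
  p0 = b.c.0 | c.(0 + 0) :: -b-> p1, -c-> p2
  p1 = c.0 | c.(0 + 0) :: -c-> p3, -c-> p4
  p2 = b.c.0 | (0 + 0) :: -b-> p4
  p3 = 0 | c.(0 + 0) :: -c-> p5
  p4 = c.0 | (0 + 0) :: -c-> p5
  p5 = 0 | (0 + 0) :: deadlocked
Q's transition system — 6 states:
  q0 = b.c.0 | b.(0 + 0) :: -b-> q1, -b-> q2
  q1 = b.c.0 | (0 + 0) :: -b-> q3
  q2 = c.0 | b.(0 + 0) :: -b-> q3, -c-> q4
  q3 = c.0 | (0 + 0) :: -c-> q5
  q4 = 0 | b.(0 + 0) :: -b-> q5
  q5 = 0 | (0 + 0) :: deadlocked
Coarsest stable partition (strong bisimilarity classes):
  B0 = {p0}
  B1 = {p2, q1}
  B2 = {p3, p4, q3}
  B3 = {p5, q5}
  B4 = {p1}
  B5 = {q0}
  B6 = {q2}
  B7 = {q4}
p0 ∈ B0, q0 ∈ B5 → different blocks

P ≁ Q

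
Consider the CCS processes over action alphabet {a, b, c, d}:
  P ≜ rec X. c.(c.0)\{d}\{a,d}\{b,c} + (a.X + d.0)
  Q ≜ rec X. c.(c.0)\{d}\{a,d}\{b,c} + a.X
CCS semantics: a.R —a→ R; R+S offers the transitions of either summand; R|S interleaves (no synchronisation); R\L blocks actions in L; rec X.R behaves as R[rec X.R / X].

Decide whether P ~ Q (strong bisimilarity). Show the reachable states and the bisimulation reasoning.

LTS(P): 3 reachable states
  s0 = rec X. c.(c.0)\{d}\{a,d}\{b,c} + (a.X + d.0) ⊢ =a=> s0, =c=> s1, =d=> s2
  s1 = (c.0)\{d}\{a,d}\{b,c} ⊢ (no moves)
  s2 = 0 ⊢ (no moves)
LTS(Q): 2 reachable states
  t0 = rec X. c.(c.0)\{d}\{a,d}\{b,c} + a.X ⊢ =a=> t0, =c=> t1
  t1 = (c.0)\{d}\{a,d}\{b,c} ⊢ (no moves)
Coarsest stable partition (strong bisimilarity classes):
  B0 = {s0}
  B1 = {s1, s2, t1}
  B2 = {t0}
s0 ∈ B0, t0 ∈ B2 → different blocks

NO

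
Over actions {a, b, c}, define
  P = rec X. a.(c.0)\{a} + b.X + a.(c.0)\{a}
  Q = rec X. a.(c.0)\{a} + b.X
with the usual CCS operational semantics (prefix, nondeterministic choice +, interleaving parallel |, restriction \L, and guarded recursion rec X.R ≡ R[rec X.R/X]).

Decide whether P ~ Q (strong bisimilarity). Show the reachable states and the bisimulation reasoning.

YES

LTS(P): 3 reachable states
  u0 = rec X. a.(c.0)\{a} + b.X + a.(c.0)\{a} → —a→ u1, —b→ u0
  u1 = (c.0)\{a} → —c→ u2
  u2 = 0\{a} → (no moves)
LTS(Q): 3 reachable states
  v0 = rec X. a.(c.0)\{a} + b.X → —a→ v1, —b→ v0
  v1 = (c.0)\{a} → —c→ v2
  v2 = 0\{a} → (no moves)
Bisimilarity quotient blocks:
  B0 = {u0, v0}
  B1 = {u1, v1}
  B2 = {u2, v2}
u0 ∈ B0, v0 ∈ B0 → same block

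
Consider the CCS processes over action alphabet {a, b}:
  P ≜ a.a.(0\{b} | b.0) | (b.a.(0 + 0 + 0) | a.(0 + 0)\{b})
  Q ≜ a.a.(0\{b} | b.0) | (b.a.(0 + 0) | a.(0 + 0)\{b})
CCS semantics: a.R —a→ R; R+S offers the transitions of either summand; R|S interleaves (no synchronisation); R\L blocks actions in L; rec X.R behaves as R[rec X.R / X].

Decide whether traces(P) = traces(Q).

LTS(P): 24 reachable states
  p0 = a.a.(0\{b} | b.0) | (b.a.(0 + 0 + 0) | a.(0 + 0)\{b}) ⊢ ··a··> p1, ··a··> p2, ··b··> p3
  p1 = a.(0\{b} | b.0) | (b.a.(0 + 0 + 0) | a.(0 + 0)\{b}) ⊢ ··a··> p4, ··a··> p5, ··b··> p6
  p2 = a.a.(0\{b} | b.0) | (b.a.(0 + 0 + 0) | (0 + 0)\{b}) ⊢ ··a··> p5, ··b··> p7
  p3 = a.a.(0\{b} | b.0) | (a.(0 + 0 + 0) | a.(0 + 0)\{b}) ⊢ ··a··> p6, ··a··> p7, ··a··> p8
  p4 = 0\{b} | b.0 | (b.a.(0 + 0 + 0) | a.(0 + 0)\{b}) ⊢ ··a··> p9, ··b··> p10, ··b··> p11
  p5 = a.(0\{b} | b.0) | (b.a.(0 + 0 + 0) | (0 + 0)\{b}) ⊢ ··a··> p9, ··b··> p12
  p6 = a.(0\{b} | b.0) | (a.(0 + 0 + 0) | a.(0 + 0)\{b}) ⊢ ··a··> p11, ··a··> p12, ··a··> p13
  p7 = a.a.(0\{b} | b.0) | (a.(0 + 0 + 0) | (0 + 0)\{b}) ⊢ ··a··> p12, ··a··> p14
  p8 = a.a.(0\{b} | b.0) | ((0 + 0 + 0) | a.(0 + 0)\{b}) ⊢ ··a··> p13, ··a··> p14
  p9 = 0\{b} | b.0 | (b.a.(0 + 0 + 0) | (0 + 0)\{b}) ⊢ ··b··> p15, ··b··> p16
  p10 = 0\{b} | 0 | (b.a.(0 + 0 + 0) | a.(0 + 0)\{b}) ⊢ ··a··> p15, ··b··> p17
  p11 = 0\{b} | b.0 | (a.(0 + 0 + 0) | a.(0 + 0)\{b}) ⊢ ··a··> p16, ··a··> p18, ··b··> p17
  p12 = a.(0\{b} | b.0) | (a.(0 + 0 + 0) | (0 + 0)\{b}) ⊢ ··a··> p16, ··a··> p19
  p13 = a.(0\{b} | b.0) | ((0 + 0 + 0) | a.(0 + 0)\{b}) ⊢ ··a··> p18, ··a··> p19
  p14 = a.a.(0\{b} | b.0) | ((0 + 0 + 0) | (0 + 0)\{b}) ⊢ ··a··> p19
  p15 = 0\{b} | 0 | (b.a.(0 + 0 + 0) | (0 + 0)\{b}) ⊢ ··b··> p20
  p16 = 0\{b} | b.0 | (a.(0 + 0 + 0) | (0 + 0)\{b}) ⊢ ··a··> p21, ··b··> p20
  p17 = 0\{b} | 0 | (a.(0 + 0 + 0) | a.(0 + 0)\{b}) ⊢ ··a··> p20, ··a··> p22
  p18 = 0\{b} | b.0 | ((0 + 0 + 0) | a.(0 + 0)\{b}) ⊢ ··a··> p21, ··b··> p22
  p19 = a.(0\{b} | b.0) | ((0 + 0 + 0) | (0 + 0)\{b}) ⊢ ··a··> p21
  p20 = 0\{b} | 0 | (a.(0 + 0 + 0) | (0 + 0)\{b}) ⊢ ··a··> p23
  p21 = 0\{b} | b.0 | ((0 + 0 + 0) | (0 + 0)\{b}) ⊢ ··b··> p23
  p22 = 0\{b} | 0 | ((0 + 0 + 0) | a.(0 + 0)\{b}) ⊢ ··a··> p23
  p23 = 0\{b} | 0 | ((0 + 0 + 0) | (0 + 0)\{b}) ⊢ ·
LTS(Q): 24 reachable states
  q0 = a.a.(0\{b} | b.0) | (b.a.(0 + 0) | a.(0 + 0)\{b}) ⊢ ··a··> q1, ··a··> q2, ··b··> q3
  q1 = a.(0\{b} | b.0) | (b.a.(0 + 0) | a.(0 + 0)\{b}) ⊢ ··a··> q4, ··a··> q5, ··b··> q6
  q2 = a.a.(0\{b} | b.0) | (b.a.(0 + 0) | (0 + 0)\{b}) ⊢ ··a··> q5, ··b··> q7
  q3 = a.a.(0\{b} | b.0) | (a.(0 + 0) | a.(0 + 0)\{b}) ⊢ ··a··> q6, ··a··> q7, ··a··> q8
  q4 = 0\{b} | b.0 | (b.a.(0 + 0) | a.(0 + 0)\{b}) ⊢ ··a··> q9, ··b··> q10, ··b··> q11
  q5 = a.(0\{b} | b.0) | (b.a.(0 + 0) | (0 + 0)\{b}) ⊢ ··a··> q9, ··b··> q12
  q6 = a.(0\{b} | b.0) | (a.(0 + 0) | a.(0 + 0)\{b}) ⊢ ··a··> q11, ··a··> q12, ··a··> q13
  q7 = a.a.(0\{b} | b.0) | (a.(0 + 0) | (0 + 0)\{b}) ⊢ ··a··> q12, ··a··> q14
  q8 = a.a.(0\{b} | b.0) | ((0 + 0) | a.(0 + 0)\{b}) ⊢ ··a··> q13, ··a··> q14
  q9 = 0\{b} | b.0 | (b.a.(0 + 0) | (0 + 0)\{b}) ⊢ ··b··> q15, ··b··> q16
  q10 = 0\{b} | 0 | (b.a.(0 + 0) | a.(0 + 0)\{b}) ⊢ ··a··> q15, ··b··> q17
  q11 = 0\{b} | b.0 | (a.(0 + 0) | a.(0 + 0)\{b}) ⊢ ··a··> q16, ··a··> q18, ··b··> q17
  q12 = a.(0\{b} | b.0) | (a.(0 + 0) | (0 + 0)\{b}) ⊢ ··a··> q16, ··a··> q19
  q13 = a.(0\{b} | b.0) | ((0 + 0) | a.(0 + 0)\{b}) ⊢ ··a··> q18, ··a··> q19
  q14 = a.a.(0\{b} | b.0) | ((0 + 0) | (0 + 0)\{b}) ⊢ ··a··> q19
  q15 = 0\{b} | 0 | (b.a.(0 + 0) | (0 + 0)\{b}) ⊢ ··b··> q20
  q16 = 0\{b} | b.0 | (a.(0 + 0) | (0 + 0)\{b}) ⊢ ··a··> q21, ··b··> q20
  q17 = 0\{b} | 0 | (a.(0 + 0) | a.(0 + 0)\{b}) ⊢ ··a··> q20, ··a··> q22
  q18 = 0\{b} | b.0 | ((0 + 0) | a.(0 + 0)\{b}) ⊢ ··a··> q21, ··b··> q22
  q19 = a.(0\{b} | b.0) | ((0 + 0) | (0 + 0)\{b}) ⊢ ··a··> q21
  q20 = 0\{b} | 0 | (a.(0 + 0) | (0 + 0)\{b}) ⊢ ··a··> q23
  q21 = 0\{b} | b.0 | ((0 + 0) | (0 + 0)\{b}) ⊢ ··b··> q23
  q22 = 0\{b} | 0 | ((0 + 0) | a.(0 + 0)\{b}) ⊢ ··a··> q23
  q23 = 0\{b} | 0 | ((0 + 0) | (0 + 0)\{b}) ⊢ ·
Bisimilarity quotient blocks:
  B0 = {p0, q0}
  B1 = {p1, q1}
  B2 = {p6, q6}
  B3 = {p12, p13, q12, q13}
  B4 = {p16, p18, q16, q18}
  B5 = {p21, q21}
  B6 = {p23, q23}
  B7 = {p20, p22, q20, q22}
  B8 = {p19, q19}
  B9 = {p11, q11}
  B10 = {p17, q17}
  B11 = {p4, q4}
  B12 = {p10, q10}
  B13 = {p15, q15}
  B14 = {p9, q9}
  B15 = {p5, q5}
  B16 = {p3, q3}
  B17 = {p7, p8, q7, q8}
  B18 = {p14, q14}
  B19 = {p2, q2}
p0 ∈ B0, q0 ∈ B0 → same block
Bisimilar ⇒ trace-equivalent.

traces(P) = traces(Q)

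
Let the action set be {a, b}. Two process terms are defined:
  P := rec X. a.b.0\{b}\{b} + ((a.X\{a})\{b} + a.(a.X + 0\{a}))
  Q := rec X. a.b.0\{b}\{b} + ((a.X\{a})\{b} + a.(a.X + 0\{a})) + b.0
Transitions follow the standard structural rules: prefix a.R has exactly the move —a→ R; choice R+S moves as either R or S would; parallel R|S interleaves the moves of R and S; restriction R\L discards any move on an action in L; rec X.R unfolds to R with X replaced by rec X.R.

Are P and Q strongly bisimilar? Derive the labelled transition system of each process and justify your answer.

P ≁ Q

P's transition system — 5 states:
  p0 = rec X. a.b.0\{b}\{b} + ((a.X\{a})\{b} + a.(a.X + 0\{a})) :: -a-> p1, -a-> p2, -a-> p3
  p1 = (rec X. a.b.0\{b}\{b} + ((a.X\{a})\{b} + a.(a.X + 0\{a})))\{a}\{b} :: ∅
  p2 = a.(rec X. a.b.0\{b}\{b} + ((a.X\{a})\{b} + a.(a.X + 0\{a}))) + 0\{a} :: -a-> p0
  p3 = b.0\{b}\{b} :: -b-> p4
  p4 = 0\{b}\{b} :: ∅
Q's transition system — 6 states:
  q0 = rec X. a.b.0\{b}\{b} + ((a.X\{a})\{b} + a.(a.X + 0\{a})) + b.0 :: -a-> q1, -a-> q2, -a-> q3, -b-> q4
  q1 = (rec X. a.b.0\{b}\{b} + ((a.X\{a})\{b} + a.(a.X + 0\{a})) + b.0)\{a}\{b} :: ∅
  q2 = a.(rec X. a.b.0\{b}\{b} + ((a.X\{a})\{b} + a.(a.X + 0\{a})) + b.0) + 0\{a} :: -a-> q0
  q3 = b.0\{b}\{b} :: -b-> q5
  q4 = 0 :: ∅
  q5 = 0\{b}\{b} :: ∅
Partition-refinement fixed point:
  B0 = {p0}
  B1 = {p1, p4, q1, q4, q5}
  B2 = {p3, q3}
  B3 = {p2}
  B4 = {q0}
  B5 = {q2}
p0 ∈ B0, q0 ∈ B4 → different blocks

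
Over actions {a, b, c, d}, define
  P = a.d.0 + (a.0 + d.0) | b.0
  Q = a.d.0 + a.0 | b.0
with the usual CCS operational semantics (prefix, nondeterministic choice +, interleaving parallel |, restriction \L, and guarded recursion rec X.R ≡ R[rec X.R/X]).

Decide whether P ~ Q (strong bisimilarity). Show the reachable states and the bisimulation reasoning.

LTS(P): 6 reachable states
  u0 = a.d.0 + (a.0 + d.0) | b.0 has moves —a→ u1, —a→ u2, —b→ u3, —d→ u1
  u1 = 0 | b.0 has moves —b→ u4
  u2 = d.0 has moves —d→ u5
  u3 = (a.0 + d.0) | 0 has moves —a→ u4, —d→ u4
  u4 = 0 | 0 has moves stopped
  u5 = 0 has moves stopped
LTS(Q): 6 reachable states
  v0 = a.d.0 + a.0 | b.0 has moves —a→ v1, —a→ v2, —b→ v3
  v1 = 0 | b.0 has moves —b→ v4
  v2 = d.0 has moves —d→ v5
  v3 = a.0 | 0 has moves —a→ v4
  v4 = 0 | 0 has moves stopped
  v5 = 0 has moves stopped
Coarsest stable partition (strong bisimilarity classes):
  B0 = {u0}
  B1 = {u1, v1}
  B2 = {u4, u5, v4, v5}
  B3 = {u3}
  B4 = {u2, v2}
  B5 = {v0}
  B6 = {v3}
u0 ∈ B0, v0 ∈ B5 → different blocks

not bisimilar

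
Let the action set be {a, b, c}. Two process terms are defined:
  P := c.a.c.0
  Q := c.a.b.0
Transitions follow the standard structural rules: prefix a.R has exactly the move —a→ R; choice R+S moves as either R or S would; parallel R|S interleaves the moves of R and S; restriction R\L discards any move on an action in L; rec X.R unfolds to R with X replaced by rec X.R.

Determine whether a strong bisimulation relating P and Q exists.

Reachable graph of P (4 states):
  s0 = c.a.c.0 :: ··c··> s1
  s1 = a.c.0 :: ··a··> s2
  s2 = c.0 :: ··c··> s3
  s3 = 0 :: ∅
Reachable graph of Q (4 states):
  t0 = c.a.b.0 :: ··c··> t1
  t1 = a.b.0 :: ··a··> t2
  t2 = b.0 :: ··b··> t3
  t3 = 0 :: ∅
Coarsest stable partition (strong bisimilarity classes):
  B0 = {s0}
  B1 = {s1}
  B2 = {s2}
  B3 = {s3, t3}
  B4 = {t0}
  B5 = {t1}
  B6 = {t2}
s0 ∈ B0, t0 ∈ B4 → different blocks

not bisimilar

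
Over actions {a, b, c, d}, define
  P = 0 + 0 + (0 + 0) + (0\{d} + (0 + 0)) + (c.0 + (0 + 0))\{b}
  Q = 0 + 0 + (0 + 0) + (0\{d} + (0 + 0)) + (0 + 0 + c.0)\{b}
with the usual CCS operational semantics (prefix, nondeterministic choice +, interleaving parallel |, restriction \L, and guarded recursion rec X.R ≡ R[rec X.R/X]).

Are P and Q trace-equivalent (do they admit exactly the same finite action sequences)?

trace-equivalent

LTS(P): 2 reachable states
  p0 = 0 + 0 + (0 + 0) + (0\{d} + (0 + 0)) + (c.0 + (0 + 0))\{b} | =c=> p1
  p1 = 0\{b} | ·
LTS(Q): 2 reachable states
  q0 = 0 + 0 + (0 + 0) + (0\{d} + (0 + 0)) + (0 + 0 + c.0)\{b} | =c=> q1
  q1 = 0\{b} | ·
Bisimilarity quotient blocks:
  B0 = {p0, q0}
  B1 = {p1, q1}
p0 ∈ B0, q0 ∈ B0 → same block
Bisimilar ⇒ trace-equivalent.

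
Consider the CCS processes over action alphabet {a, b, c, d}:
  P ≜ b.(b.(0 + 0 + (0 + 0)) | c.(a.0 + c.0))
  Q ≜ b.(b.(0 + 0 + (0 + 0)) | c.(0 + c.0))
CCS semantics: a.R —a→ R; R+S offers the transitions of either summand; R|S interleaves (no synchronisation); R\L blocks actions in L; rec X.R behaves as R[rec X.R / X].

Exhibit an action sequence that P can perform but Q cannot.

LTS(P): 7 reachable states
  u0 = b.(b.(0 + 0 + (0 + 0)) | c.(a.0 + c.0)) has moves -b-> u1
  u1 = b.(0 + 0 + (0 + 0)) | c.(a.0 + c.0) has moves -b-> u2, -c-> u3
  u2 = (0 + 0 + (0 + 0)) | c.(a.0 + c.0) has moves -c-> u4
  u3 = b.(0 + 0 + (0 + 0)) | (a.0 + c.0) has moves -a-> u5, -b-> u4, -c-> u5
  u4 = (0 + 0 + (0 + 0)) | (a.0 + c.0) has moves -a-> u6, -c-> u6
  u5 = b.(0 + 0 + (0 + 0)) | 0 has moves -b-> u6
  u6 = (0 + 0 + (0 + 0)) | 0 has moves ·
LTS(Q): 7 reachable states
  v0 = b.(b.(0 + 0 + (0 + 0)) | c.(0 + c.0)) has moves -b-> v1
  v1 = b.(0 + 0 + (0 + 0)) | c.(0 + c.0) has moves -b-> v2, -c-> v3
  v2 = (0 + 0 + (0 + 0)) | c.(0 + c.0) has moves -c-> v4
  v3 = b.(0 + 0 + (0 + 0)) | (0 + c.0) has moves -b-> v4, -c-> v5
  v4 = (0 + 0 + (0 + 0)) | (0 + c.0) has moves -c-> v6
  v5 = b.(0 + 0 + (0 + 0)) | 0 has moves -b-> v6
  v6 = (0 + 0 + (0 + 0)) | 0 has moves ·
Run σ = ⟨bca⟩ on P: start {u0}
  after b @ step 1: {u1}
  after c @ step 2: {u3}
  after a @ step 3: {u5}
  ✓ P
Run σ = ⟨bca⟩ on Q: start {v0}
  after b @ step 1: {v1}
  after c @ step 2: {v3}
  after a @ step 3: ∅  — Q cannot continue

bca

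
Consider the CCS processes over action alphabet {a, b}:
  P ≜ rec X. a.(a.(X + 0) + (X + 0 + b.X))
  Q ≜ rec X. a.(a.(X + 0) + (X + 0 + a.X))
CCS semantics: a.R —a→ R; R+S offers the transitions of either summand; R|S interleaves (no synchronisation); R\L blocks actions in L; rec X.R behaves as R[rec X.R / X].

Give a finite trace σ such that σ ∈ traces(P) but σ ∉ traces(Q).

ab

LTS(P): 3 reachable states
  u0 = rec X. a.(a.(X + 0) + (X + 0 + b.X)) has moves —a→ u1
  u1 = a.((rec X. a.(a.(X + 0) + (X + 0 + b.X))) + 0) + ((rec X. a.(a.(X + 0) + (X + 0 + b.X))) + 0 + b.(rec X. a.(a.(X + 0) + (X + 0 + b.X)))) has moves —a→ u1, —a→ u2, —b→ u0
  u2 = (rec X. a.(a.(X + 0) + (X + 0 + b.X))) + 0 has moves —a→ u1
LTS(Q): 3 reachable states
  v0 = rec X. a.(a.(X + 0) + (X + 0 + a.X)) has moves —a→ v1
  v1 = a.((rec X. a.(a.(X + 0) + (X + 0 + a.X))) + 0) + ((rec X. a.(a.(X + 0) + (X + 0 + a.X))) + 0 + a.(rec X. a.(a.(X + 0) + (X + 0 + a.X)))) has moves —a→ v0, —a→ v1, —a→ v2
  v2 = (rec X. a.(a.(X + 0) + (X + 0 + a.X))) + 0 has moves —a→ v1
Run σ = ⟨ab⟩ on P: start {u0}
  [1] a ⇒ {u1}
  [2] b ⇒ {u0}
  P completes σ.
Run σ = ⟨ab⟩ on Q: start {v0}
  [1] a ⇒ {v1}
  [2] b ⇒ no successor for Q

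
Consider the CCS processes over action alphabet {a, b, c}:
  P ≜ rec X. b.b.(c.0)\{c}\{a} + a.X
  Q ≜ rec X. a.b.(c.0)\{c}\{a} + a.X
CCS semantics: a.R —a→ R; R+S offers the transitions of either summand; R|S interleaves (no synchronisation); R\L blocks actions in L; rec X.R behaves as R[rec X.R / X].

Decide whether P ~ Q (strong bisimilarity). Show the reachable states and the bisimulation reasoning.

P ≁ Q

LTS(P): 3 reachable states
  u0 = rec X. b.b.(c.0)\{c}\{a} + a.X → =a=> u0, =b=> u1
  u1 = b.(c.0)\{c}\{a} → =b=> u2
  u2 = (c.0)\{c}\{a} → ∅
LTS(Q): 3 reachable states
  v0 = rec X. a.b.(c.0)\{c}\{a} + a.X → =a=> v0, =a=> v1
  v1 = b.(c.0)\{c}\{a} → =b=> v2
  v2 = (c.0)\{c}\{a} → ∅
Bisimilarity quotient blocks:
  B0 = {u0}
  B1 = {u1, v1}
  B2 = {u2, v2}
  B3 = {v0}
u0 ∈ B0, v0 ∈ B3 → different blocks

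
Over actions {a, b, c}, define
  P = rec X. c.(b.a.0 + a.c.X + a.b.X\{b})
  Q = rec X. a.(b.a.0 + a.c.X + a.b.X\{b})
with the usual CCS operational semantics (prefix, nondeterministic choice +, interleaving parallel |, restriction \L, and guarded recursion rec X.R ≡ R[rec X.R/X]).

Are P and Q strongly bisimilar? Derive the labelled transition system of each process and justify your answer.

NO

LTS(P): 10 reachable states
  m0 = rec X. c.(b.a.0 + a.c.X + a.b.X\{b}) ⊢ --c--▸ m1
  m1 = b.a.0 + a.c.(rec X. c.(b.a.0 + a.c.X + a.b.X\{b})) + a.b.(rec X. c.(b.a.0 + a.c.X + a.b.X\{b}))\{b} ⊢ --a--▸ m2, --a--▸ m3, --b--▸ m4
  m2 = b.(rec X. c.(b.a.0 + a.c.X + a.b.X\{b}))\{b} ⊢ --b--▸ m5
  m3 = c.(rec X. c.(b.a.0 + a.c.X + a.b.X\{b})) ⊢ --c--▸ m0
  m4 = a.0 ⊢ --a--▸ m6
  m5 = (rec X. c.(b.a.0 + a.c.X + a.b.X\{b}))\{b} ⊢ --c--▸ m7
  m6 = 0 ⊢ stopped
  m7 = (b.a.0 + a.c.(rec X. c.(b.a.0 + a.c.X + a.b.X\{b})) + a.b.(rec X. c.(b.a.0 + a.c.X + a.b.X\{b}))\{b})\{b} ⊢ --a--▸ m8, --a--▸ m9
  m8 = (b.(rec X. c.(b.a.0 + a.c.X + a.b.X\{b}))\{b})\{b} ⊢ stopped
  m9 = (c.(rec X. c.(b.a.0 + a.c.X + a.b.X\{b})))\{b} ⊢ --c--▸ m5
LTS(Q): 10 reachable states
  n0 = rec X. a.(b.a.0 + a.c.X + a.b.X\{b}) ⊢ --a--▸ n1
  n1 = b.a.0 + a.c.(rec X. a.(b.a.0 + a.c.X + a.b.X\{b})) + a.b.(rec X. a.(b.a.0 + a.c.X + a.b.X\{b}))\{b} ⊢ --a--▸ n2, --a--▸ n3, --b--▸ n4
  n2 = b.(rec X. a.(b.a.0 + a.c.X + a.b.X\{b}))\{b} ⊢ --b--▸ n5
  n3 = c.(rec X. a.(b.a.0 + a.c.X + a.b.X\{b})) ⊢ --c--▸ n0
  n4 = a.0 ⊢ --a--▸ n6
  n5 = (rec X. a.(b.a.0 + a.c.X + a.b.X\{b}))\{b} ⊢ --a--▸ n7
  n6 = 0 ⊢ stopped
  n7 = (b.a.0 + a.c.(rec X. a.(b.a.0 + a.c.X + a.b.X\{b})) + a.b.(rec X. a.(b.a.0 + a.c.X + a.b.X\{b}))\{b})\{b} ⊢ --a--▸ n8, --a--▸ n9
  n8 = (b.(rec X. a.(b.a.0 + a.c.X + a.b.X\{b}))\{b})\{b} ⊢ stopped
  n9 = (c.(rec X. a.(b.a.0 + a.c.X + a.b.X\{b})))\{b} ⊢ --c--▸ n5
Coarsest stable partition (strong bisimilarity classes):
  B0 = {m0}
  B1 = {m1}
  B2 = {m2}
  B3 = {m5}
  B4 = {m7}
  B5 = {m9}
  B6 = {m6, m8, n6, n8}
  B7 = {m4, n4}
  B8 = {m3}
  B9 = {n0}
  B10 = {n1}
  B11 = {n3}
  B12 = {n2}
  B13 = {n5}
  B14 = {n7}
  B15 = {n9}
m0 ∈ B0, n0 ∈ B9 → different blocks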